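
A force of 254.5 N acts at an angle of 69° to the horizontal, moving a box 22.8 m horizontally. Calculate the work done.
W = F·d·cosθ = (254.5)(22.8)cos(69°) = 2079 J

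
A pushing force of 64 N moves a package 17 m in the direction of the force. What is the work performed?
W = F·d = (64)(17) = 1088 J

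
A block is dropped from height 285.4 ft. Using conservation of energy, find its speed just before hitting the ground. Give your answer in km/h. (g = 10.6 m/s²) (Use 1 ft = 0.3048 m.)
Convert to SI: h = 86.9899 m
mgh = ½mv² ⇒ v = √(2gh) = √(2·10.6·86.9899) = 42.944 m/s = 154.6 km/h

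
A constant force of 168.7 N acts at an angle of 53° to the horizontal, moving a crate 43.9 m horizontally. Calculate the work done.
W = F·d·cosθ = (168.7)(43.9)cos(53°) = 4457 J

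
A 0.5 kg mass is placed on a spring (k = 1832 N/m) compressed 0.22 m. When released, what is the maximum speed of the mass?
½kx² = ½mv² ⇒ v = x√(k/m) = (0.22)√(1832/0.5) = 13.32 m/s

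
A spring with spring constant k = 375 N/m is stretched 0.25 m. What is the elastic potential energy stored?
PE = ½kx² = ½(375)(0.25)² = 11.72 J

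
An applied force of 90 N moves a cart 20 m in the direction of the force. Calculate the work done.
W = F·d = (90)(20) = 1800 J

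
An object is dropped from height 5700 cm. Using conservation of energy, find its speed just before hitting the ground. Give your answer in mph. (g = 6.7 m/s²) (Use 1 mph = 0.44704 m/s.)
Convert to SI: h = 57.0 m
mgh = ½mv² ⇒ v = √(2gh) = √(2·6.7·57.0) = 27.6369 m/s = 61.82 mph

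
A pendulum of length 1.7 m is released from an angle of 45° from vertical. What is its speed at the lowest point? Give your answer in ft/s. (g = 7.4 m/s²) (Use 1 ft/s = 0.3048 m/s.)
h = L(1 − cosθ) = 1.7(1 − cos45°) = 0.497918 m
v = √(2gh) = √(2·7.4·0.497918) = 2.71463 m/s = 8.906 ft/s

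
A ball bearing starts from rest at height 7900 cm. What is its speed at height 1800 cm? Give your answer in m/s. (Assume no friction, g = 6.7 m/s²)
Convert to SI: h₁−h₂ = 61.0 m
mgh₁ = mgh₂ + ½mv² ⇒ v = √(2g(h₁−h₂)) = √(2·6.7·61.0) = 28.59 m/s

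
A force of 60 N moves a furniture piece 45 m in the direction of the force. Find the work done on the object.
W = F·d = (60)(45) = 2700 J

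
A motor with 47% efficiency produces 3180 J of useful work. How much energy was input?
W_in = W_out/η = 3180/0.47 = 6766 J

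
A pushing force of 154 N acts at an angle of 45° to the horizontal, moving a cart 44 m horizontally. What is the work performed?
W = F·d·cosθ = (154)(44)cos(45°) = 4791 J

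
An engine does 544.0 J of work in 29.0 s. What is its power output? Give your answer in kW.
P = W/t = 544.0/29.0 = 18.7586 W = 0.01876 kW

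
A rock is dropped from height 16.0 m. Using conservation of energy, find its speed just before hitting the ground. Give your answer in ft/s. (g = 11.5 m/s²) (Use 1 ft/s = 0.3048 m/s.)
mgh = ½mv² ⇒ v = √(2gh) = √(2·11.5·16.0) = 19.1833 m/s = 62.94 ft/s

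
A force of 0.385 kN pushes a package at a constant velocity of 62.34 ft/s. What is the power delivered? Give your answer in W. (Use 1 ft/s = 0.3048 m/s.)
Convert to SI: F = 385.0 N, v = 19.0012 m/s
P = Fv = (385.0)(19.0012) = 7315 W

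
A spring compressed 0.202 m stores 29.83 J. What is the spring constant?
k = 2·PE/x² = 2·29.83/(0.202)² = 1462 N/m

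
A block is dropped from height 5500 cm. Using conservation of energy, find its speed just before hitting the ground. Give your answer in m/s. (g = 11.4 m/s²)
Convert to SI: h = 55.0 m
mgh = ½mv² ⇒ v = √(2gh) = √(2·11.4·55.0) = 35.41 m/s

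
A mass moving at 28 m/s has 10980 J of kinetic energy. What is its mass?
m = 2·KE/v² = 2·10980/(28)² = 28.01 kg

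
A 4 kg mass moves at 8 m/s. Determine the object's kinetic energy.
KE = ½mv² = ½(4)(8)² = 128.0 J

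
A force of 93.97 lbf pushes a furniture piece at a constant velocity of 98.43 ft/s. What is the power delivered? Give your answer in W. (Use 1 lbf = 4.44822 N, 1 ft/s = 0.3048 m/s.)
Convert to SI: F = 417.999 N, v = 30.0015 m/s
P = Fv = (417.999)(30.0015) = 12540 W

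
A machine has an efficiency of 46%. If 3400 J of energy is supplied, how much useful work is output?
W_out = η·W_in = 0.46·3400 = 1564.0 J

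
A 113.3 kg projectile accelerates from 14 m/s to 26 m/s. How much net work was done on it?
W = ΔKE = ½m(v₂² − v₁²) = ½(113.3)(26² − 14²) = 27192.0 J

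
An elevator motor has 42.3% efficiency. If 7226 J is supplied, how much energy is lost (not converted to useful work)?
W_lost = W_in(1 − η) = 7226·(1 − 0.423) = 4169 J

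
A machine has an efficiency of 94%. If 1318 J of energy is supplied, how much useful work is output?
W_out = η·W_in = 0.94·1318 = 1238.92 J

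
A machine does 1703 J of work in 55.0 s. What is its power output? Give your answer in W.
P = W/t = 1703.0/55.0 = 30.96 W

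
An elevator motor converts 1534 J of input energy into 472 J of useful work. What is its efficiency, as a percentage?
η = W_out/W_in = 472/1534 = 30.77%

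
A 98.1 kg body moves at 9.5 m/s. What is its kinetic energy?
KE = ½mv² = ½(98.1)(9.5)² = 4427 J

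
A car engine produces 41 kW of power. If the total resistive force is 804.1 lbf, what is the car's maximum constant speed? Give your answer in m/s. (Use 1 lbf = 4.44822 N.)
Convert to SI: F = 3576.81 N
P = Fv ⇒ v = P/F = 41000 W/3576.81 N = 11.46 m/s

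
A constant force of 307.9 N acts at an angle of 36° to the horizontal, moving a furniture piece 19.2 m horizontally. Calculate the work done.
W = F·d·cosθ = (307.9)(19.2)cos(36°) = 4783 J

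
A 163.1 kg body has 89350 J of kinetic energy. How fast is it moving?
v = √(2·KE/m) = √(2·89350/163.1) = 33.1 m/s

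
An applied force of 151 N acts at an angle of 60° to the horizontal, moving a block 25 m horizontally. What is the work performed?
W = F·d·cosθ = (151)(25)cos(60°) = 1888 J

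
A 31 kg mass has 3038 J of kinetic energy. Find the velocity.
v = √(2·KE/m) = √(2·3038/31) = 14.0 m/s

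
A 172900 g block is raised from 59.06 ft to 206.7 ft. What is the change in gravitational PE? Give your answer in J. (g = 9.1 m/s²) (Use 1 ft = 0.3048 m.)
Convert to SI: m = 172.9 kg, Δh = 45.0007 m
ΔPE = mgΔh = (172.9)(9.1)(45.0007) = 70800 J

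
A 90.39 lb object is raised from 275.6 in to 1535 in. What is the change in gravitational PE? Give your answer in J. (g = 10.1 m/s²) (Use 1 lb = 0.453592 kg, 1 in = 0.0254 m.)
Convert to SI: m = 41.0002 kg, Δh = 31.9888 m
ΔPE = mgΔh = (41.0002)(10.1)(31.9888) = 13250 J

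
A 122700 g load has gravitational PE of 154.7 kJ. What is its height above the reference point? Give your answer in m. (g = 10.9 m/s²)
Convert to SI: m = 122.7 kg, PE = 154700 J
h = PE/(mg) = 154700/(122.7·10.9) = 115.7 m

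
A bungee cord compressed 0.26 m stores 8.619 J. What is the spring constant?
k = 2·PE/x² = 2·8.619/(0.26)² = 255.0 N/m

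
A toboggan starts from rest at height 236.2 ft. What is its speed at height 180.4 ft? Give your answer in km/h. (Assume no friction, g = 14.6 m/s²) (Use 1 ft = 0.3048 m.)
Convert to SI: h₁−h₂ = 17.0078 m
mgh₁ = mgh₂ + ½mv² ⇒ v = √(2g(h₁−h₂)) = √(2·14.6·17.0078) = 22.2852 m/s = 80.23 km/h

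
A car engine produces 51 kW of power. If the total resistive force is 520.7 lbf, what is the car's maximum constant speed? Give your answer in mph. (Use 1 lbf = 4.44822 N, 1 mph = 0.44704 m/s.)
Convert to SI: F = 2316.19 N
P = Fv ⇒ v = P/F = 51000 W/2316.19 N = 22.0189 m/s = 49.25 mph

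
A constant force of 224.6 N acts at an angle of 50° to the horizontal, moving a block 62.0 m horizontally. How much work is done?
W = F·d·cosθ = (224.6)(62.0)cos(50°) = 8951 J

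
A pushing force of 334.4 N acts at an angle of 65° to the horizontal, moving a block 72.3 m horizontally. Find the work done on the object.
W = F·d·cosθ = (334.4)(72.3)cos(65°) = 10220 J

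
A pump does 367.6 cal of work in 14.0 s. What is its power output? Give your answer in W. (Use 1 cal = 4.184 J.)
Convert to SI: W = 1538.04 J, t = 14.0 s
P = W/t = 1538.04/14.0 = 109.9 W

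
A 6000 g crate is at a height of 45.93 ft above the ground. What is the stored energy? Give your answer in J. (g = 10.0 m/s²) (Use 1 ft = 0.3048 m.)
Convert to SI: m = 6.0 kg, h = 13.9995 m
PE = mgh = (6.0)(10.0)(13.9995) = 840.0 J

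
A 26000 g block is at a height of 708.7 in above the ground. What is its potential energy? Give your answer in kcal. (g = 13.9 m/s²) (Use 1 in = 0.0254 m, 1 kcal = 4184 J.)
Convert to SI: m = 26.0 kg, h = 18.001 m
PE = mgh = (26.0)(13.9)(18.001) = 6505.55 J = 1.555 kcal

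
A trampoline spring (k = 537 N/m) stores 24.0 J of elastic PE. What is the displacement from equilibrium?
x = √(2·PE/k) = √(2·24.0/537) = 0.299 m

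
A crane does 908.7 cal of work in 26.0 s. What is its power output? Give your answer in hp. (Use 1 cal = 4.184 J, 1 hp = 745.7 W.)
Convert to SI: W = 3802.0 J, t = 26.0 s
P = W/t = 3802.0/26.0 = 146.231 W = 0.1961 hp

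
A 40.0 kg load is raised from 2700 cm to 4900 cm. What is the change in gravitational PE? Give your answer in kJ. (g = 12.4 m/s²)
Convert to SI: m = 40.0 kg, Δh = 22.0 m
ΔPE = mgΔh = (40.0)(12.4)(22.0) = 10912.0 J = 10.91 kJ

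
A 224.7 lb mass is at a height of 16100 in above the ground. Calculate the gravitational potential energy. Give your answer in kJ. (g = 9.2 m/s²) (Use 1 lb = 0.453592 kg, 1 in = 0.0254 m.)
Convert to SI: m = 101.922 kg, h = 408.94 m
PE = mgh = (101.922)(9.2)(408.94) = 383456 J = 383.5 kJ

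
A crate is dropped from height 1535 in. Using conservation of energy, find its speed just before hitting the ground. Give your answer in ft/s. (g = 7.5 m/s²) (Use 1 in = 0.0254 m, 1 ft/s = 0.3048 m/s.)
Convert to SI: h = 38.989 m
mgh = ½mv² ⇒ v = √(2gh) = √(2·7.5·38.989) = 24.1834 m/s = 79.34 ft/s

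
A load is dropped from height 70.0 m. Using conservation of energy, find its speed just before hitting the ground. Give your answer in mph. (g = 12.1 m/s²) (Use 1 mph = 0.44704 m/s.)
mgh = ½mv² ⇒ v = √(2gh) = √(2·12.1·70.0) = 41.1582 m/s = 92.07 mph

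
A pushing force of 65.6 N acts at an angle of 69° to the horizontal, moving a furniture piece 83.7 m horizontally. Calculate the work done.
W = F·d·cosθ = (65.6)(83.7)cos(69°) = 1968 J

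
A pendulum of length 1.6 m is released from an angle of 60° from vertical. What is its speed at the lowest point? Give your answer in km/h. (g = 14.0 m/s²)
h = L(1 − cosθ) = 1.6(1 − cos60°) = 0.8 m
v = √(2gh) = √(2·14.0·0.8) = 4.73286 m/s = 17.04 km/h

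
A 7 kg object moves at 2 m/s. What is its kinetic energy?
KE = ½mv² = ½(7)(2)² = 14.0 J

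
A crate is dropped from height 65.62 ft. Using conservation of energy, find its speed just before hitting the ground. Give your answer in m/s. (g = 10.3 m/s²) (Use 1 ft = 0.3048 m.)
Convert to SI: h = 20.001 m
mgh = ½mv² ⇒ v = √(2gh) = √(2·10.3·20.001) = 20.3 m/s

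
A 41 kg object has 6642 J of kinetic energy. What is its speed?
v = √(2·KE/m) = √(2·6642/41) = 18.0 m/s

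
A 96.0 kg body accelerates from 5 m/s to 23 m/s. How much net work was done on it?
W = ΔKE = ½m(v₂² − v₁²) = ½(96.0)(23² − 5²) = 24192.0 J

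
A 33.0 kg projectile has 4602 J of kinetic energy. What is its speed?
v = √(2·KE/m) = √(2·4602/33.0) = 16.7 m/s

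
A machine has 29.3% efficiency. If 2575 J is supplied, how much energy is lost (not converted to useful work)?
W_lost = W_in(1 − η) = 2575·(1 − 0.293) = 1821 J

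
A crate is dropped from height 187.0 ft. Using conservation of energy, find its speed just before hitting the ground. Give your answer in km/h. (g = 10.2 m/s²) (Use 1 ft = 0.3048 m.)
Convert to SI: h = 56.9976 m
mgh = ½mv² ⇒ v = √(2gh) = √(2·10.2·56.9976) = 34.0991 m/s = 122.8 km/h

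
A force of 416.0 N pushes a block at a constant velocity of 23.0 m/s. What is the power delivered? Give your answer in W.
P = Fv = (416.0)(23.0) = 9568 W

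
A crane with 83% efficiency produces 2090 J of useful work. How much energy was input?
W_in = W_out/η = 2090/0.83 = 2518 J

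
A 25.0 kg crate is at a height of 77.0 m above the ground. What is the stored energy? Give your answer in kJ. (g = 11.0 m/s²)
PE = mgh = (25.0)(11.0)(77.0) = 21175.0 J = 21.18 kJ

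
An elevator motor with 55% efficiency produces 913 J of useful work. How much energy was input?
W_in = W_out/η = 913/0.55 = 1660 J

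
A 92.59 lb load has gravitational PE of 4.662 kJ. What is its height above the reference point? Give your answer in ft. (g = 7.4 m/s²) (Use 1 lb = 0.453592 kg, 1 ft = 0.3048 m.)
Convert to SI: m = 41.9981 kg, PE = 4662.0 J
h = PE/(mg) = 4662.0/(41.9981·7.4) = 15.0007 m = 49.21 ft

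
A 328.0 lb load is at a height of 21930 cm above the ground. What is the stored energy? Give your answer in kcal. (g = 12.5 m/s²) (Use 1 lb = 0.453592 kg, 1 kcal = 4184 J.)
Convert to SI: m = 148.778 kg, h = 219.3 m
PE = mgh = (148.778)(12.5)(219.3) = 407838 J = 97.48 kcal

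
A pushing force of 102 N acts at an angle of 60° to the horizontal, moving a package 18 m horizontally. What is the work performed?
W = F·d·cosθ = (102)(18)cos(60°) = 918.0 J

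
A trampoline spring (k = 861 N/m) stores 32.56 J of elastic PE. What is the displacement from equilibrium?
x = √(2·PE/k) = √(2·32.56/861) = 0.275 m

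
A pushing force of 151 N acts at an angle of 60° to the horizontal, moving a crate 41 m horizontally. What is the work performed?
W = F·d·cosθ = (151)(41)cos(60°) = 3096 J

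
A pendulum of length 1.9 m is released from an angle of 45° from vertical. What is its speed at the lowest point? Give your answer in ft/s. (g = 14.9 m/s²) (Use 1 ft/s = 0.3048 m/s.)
h = L(1 − cosθ) = 1.9(1 − cos45°) = 0.556497 m
v = √(2gh) = √(2·14.9·0.556497) = 4.0723 m/s = 13.36 ft/s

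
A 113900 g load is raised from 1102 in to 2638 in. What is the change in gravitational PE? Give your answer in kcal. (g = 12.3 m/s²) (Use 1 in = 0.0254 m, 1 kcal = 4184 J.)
Convert to SI: m = 113.9 kg, Δh = 39.0144 m
ΔPE = mgΔh = (113.9)(12.3)(39.0144) = 54658.0 J = 13.06 kcal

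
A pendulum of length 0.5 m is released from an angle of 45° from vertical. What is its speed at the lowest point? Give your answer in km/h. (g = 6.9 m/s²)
h = L(1 − cosθ) = 0.5(1 − cos45°) = 0.146447 m
v = √(2gh) = √(2·6.9·0.146447) = 1.42161 m/s = 5.118 km/h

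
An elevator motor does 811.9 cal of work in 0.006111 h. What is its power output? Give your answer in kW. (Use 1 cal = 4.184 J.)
Convert to SI: W = 3396.99 J, t = 21.9996 s
P = W/t = 3396.99/21.9996 = 154.411 W = 0.1544 kW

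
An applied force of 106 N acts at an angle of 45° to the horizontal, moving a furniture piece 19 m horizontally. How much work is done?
W = F·d·cosθ = (106)(19)cos(45°) = 1424 J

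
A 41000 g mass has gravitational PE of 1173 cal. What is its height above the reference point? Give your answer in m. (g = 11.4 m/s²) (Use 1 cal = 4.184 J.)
Convert to SI: m = 41.0 kg, PE = 4907.83 J
h = PE/(mg) = 4907.83/(41.0·11.4) = 10.5 m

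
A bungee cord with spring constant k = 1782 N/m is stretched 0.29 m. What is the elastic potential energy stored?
PE = ½kx² = ½(1782)(0.29)² = 74.93 J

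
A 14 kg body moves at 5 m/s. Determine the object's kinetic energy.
KE = ½mv² = ½(14)(5)² = 175.0 J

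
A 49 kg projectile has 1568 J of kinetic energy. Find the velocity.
v = √(2·KE/m) = √(2·1568/49) = 8.0 m/s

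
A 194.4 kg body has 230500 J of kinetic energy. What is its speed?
v = √(2·KE/m) = √(2·230500/194.4) = 48.7 m/s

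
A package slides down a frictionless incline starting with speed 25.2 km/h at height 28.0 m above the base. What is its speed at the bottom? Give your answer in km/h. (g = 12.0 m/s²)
Convert to SI: v₀ = 7.0 m/s, h = 28.0 m
½mv₀² + mgh = ½mv² ⇒ v = √(v₀² + 2gh) = √(7.0² + 2·12.0·28.0) = 26.8514 m/s = 96.67 km/h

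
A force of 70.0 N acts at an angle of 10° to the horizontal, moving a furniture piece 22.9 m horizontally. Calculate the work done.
W = F·d·cosθ = (70.0)(22.9)cos(10°) = 1579 J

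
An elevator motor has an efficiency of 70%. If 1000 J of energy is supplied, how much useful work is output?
W_out = η·W_in = 0.7·1000 = 700.0 J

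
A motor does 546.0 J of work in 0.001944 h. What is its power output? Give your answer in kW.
Convert to SI: W = 546.0 J, t = 6.9984 s
P = W/t = 546.0/6.9984 = 78.0178 W = 0.07802 kW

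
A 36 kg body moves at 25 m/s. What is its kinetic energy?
KE = ½mv² = ½(36)(25)² = 11250.0 J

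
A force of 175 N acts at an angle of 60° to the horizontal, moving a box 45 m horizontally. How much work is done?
W = F·d·cosθ = (175)(45)cos(60°) = 3938 J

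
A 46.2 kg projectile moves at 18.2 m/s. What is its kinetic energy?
KE = ½mv² = ½(46.2)(18.2)² = 7652 J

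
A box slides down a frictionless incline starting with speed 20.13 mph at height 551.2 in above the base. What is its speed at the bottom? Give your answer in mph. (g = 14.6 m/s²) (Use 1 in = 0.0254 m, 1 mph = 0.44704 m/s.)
Convert to SI: v₀ = 8.99892 m/s, h = 14.0005 m
½mv₀² + mgh = ½mv² ⇒ v = √(v₀² + 2gh) = √(8.99892² + 2·14.6·14.0005) = 22.1313 m/s = 49.51 mph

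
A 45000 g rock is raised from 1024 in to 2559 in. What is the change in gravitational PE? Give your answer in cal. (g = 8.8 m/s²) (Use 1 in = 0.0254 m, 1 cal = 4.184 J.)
Convert to SI: m = 45.0 kg, Δh = 38.989 m
ΔPE = mgΔh = (45.0)(8.8)(38.989) = 15439.6 J = 3690 cal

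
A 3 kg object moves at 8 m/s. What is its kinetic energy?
KE = ½mv² = ½(3)(8)² = 96.0 J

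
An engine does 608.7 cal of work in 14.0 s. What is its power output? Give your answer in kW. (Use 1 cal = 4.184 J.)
Convert to SI: W = 2546.8 J, t = 14.0 s
P = W/t = 2546.8/14.0 = 181.914 W = 0.1819 kW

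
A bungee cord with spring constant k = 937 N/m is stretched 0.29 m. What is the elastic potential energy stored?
PE = ½kx² = ½(937)(0.29)² = 39.4 J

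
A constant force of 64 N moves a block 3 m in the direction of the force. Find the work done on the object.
W = F·d = (64)(3) = 192.0 J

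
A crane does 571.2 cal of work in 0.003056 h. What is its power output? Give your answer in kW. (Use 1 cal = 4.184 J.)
Convert to SI: W = 2389.9 J, t = 11.0016 s
P = W/t = 2389.9/11.0016 = 217.232 W = 0.2172 kW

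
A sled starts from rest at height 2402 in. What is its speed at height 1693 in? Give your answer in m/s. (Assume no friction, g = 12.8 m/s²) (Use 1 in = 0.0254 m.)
Convert to SI: h₁−h₂ = 18.0086 m
mgh₁ = mgh₂ + ½mv² ⇒ v = √(2g(h₁−h₂)) = √(2·12.8·18.0086) = 21.47 m/s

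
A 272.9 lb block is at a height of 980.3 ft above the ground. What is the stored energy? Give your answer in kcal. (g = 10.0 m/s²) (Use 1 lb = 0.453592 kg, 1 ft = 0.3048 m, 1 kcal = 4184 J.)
Convert to SI: m = 123.785 kg, h = 298.795 m
PE = mgh = (123.785)(10.0)(298.795) = 369865 J = 88.4 kcal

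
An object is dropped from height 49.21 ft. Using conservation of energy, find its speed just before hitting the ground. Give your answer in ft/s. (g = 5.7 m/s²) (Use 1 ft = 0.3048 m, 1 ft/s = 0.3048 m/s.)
Convert to SI: h = 14.9992 m
mgh = ½mv² ⇒ v = √(2gh) = √(2·5.7·14.9992) = 13.0764 m/s = 42.9 ft/s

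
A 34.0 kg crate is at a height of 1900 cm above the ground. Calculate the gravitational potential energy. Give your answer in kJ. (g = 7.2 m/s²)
Convert to SI: m = 34.0 kg, h = 19.0 m
PE = mgh = (34.0)(7.2)(19.0) = 4651.2 J = 4.651 kJ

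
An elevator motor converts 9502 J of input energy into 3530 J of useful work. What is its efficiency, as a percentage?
η = W_out/W_in = 3530/9502 = 37.15%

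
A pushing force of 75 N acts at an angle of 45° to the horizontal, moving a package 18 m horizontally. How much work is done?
W = F·d·cosθ = (75)(18)cos(45°) = 954.6 J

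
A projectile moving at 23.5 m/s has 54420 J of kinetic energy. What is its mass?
m = 2·KE/v² = 2·54420/(23.5)² = 197.1 kg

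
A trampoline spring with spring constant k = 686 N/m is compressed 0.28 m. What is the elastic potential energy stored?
PE = ½kx² = ½(686)(0.28)² = 26.89 J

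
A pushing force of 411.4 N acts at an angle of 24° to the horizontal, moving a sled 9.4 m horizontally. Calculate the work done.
W = F·d·cosθ = (411.4)(9.4)cos(24°) = 3533 J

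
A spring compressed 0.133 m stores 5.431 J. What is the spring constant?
k = 2·PE/x² = 2·5.431/(0.133)² = 614.1 N/m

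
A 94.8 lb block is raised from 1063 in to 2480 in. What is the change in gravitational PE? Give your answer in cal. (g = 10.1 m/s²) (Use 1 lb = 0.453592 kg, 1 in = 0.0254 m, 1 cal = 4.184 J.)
Convert to SI: m = 43.0005 kg, Δh = 35.9918 m
ΔPE = mgΔh = (43.0005)(10.1)(35.9918) = 15631.4 J = 3736 cal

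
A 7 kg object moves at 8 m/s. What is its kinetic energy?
KE = ½mv² = ½(7)(8)² = 224.0 J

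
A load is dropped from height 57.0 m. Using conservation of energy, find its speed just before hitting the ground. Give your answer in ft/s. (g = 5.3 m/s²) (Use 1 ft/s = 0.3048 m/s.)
mgh = ½mv² ⇒ v = √(2gh) = √(2·5.3·57.0) = 24.5805 m/s = 80.64 ft/s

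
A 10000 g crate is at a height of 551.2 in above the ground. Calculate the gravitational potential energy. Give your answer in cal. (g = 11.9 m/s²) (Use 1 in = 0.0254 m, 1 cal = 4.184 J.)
Convert to SI: m = 10.0 kg, h = 14.0005 m
PE = mgh = (10.0)(11.9)(14.0005) = 1666.06 J = 398.2 cal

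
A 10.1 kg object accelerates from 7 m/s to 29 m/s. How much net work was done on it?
W = ΔKE = ½m(v₂² − v₁²) = ½(10.1)(29² − 7²) = 3999.6 J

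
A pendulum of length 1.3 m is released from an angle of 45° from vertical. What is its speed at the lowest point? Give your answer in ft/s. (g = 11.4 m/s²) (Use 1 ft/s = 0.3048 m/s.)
h = L(1 − cosθ) = 1.3(1 − cos45°) = 0.380761 m
v = √(2gh) = √(2·11.4·0.380761) = 2.94641 m/s = 9.667 ft/s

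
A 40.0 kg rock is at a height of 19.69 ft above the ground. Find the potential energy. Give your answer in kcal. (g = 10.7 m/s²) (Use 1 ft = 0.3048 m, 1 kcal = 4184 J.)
Convert to SI: m = 40.0 kg, h = 6.00151 m
PE = mgh = (40.0)(10.7)(6.00151) = 2568.65 J = 0.6139 kcal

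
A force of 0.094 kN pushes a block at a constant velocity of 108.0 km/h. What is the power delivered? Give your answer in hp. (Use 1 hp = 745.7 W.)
Convert to SI: F = 94.0 N, v = 30.0 m/s
P = Fv = (94.0)(30.0) = 2820.0 W = 3.782 hp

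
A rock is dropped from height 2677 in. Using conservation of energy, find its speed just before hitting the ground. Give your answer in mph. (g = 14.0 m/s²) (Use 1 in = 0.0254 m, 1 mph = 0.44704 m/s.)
Convert to SI: h = 67.9958 m
mgh = ½mv² ⇒ v = √(2gh) = √(2·14.0·67.9958) = 43.6335 m/s = 97.61 mph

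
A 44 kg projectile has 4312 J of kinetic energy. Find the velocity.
v = √(2·KE/m) = √(2·4312/44) = 14.0 m/s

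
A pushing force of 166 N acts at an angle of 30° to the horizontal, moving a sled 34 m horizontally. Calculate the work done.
W = F·d·cosθ = (166)(34)cos(30°) = 4888 J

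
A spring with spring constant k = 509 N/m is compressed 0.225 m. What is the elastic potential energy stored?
PE = ½kx² = ½(509)(0.225)² = 12.88 J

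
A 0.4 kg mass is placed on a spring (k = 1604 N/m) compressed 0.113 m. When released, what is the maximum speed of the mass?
½kx² = ½mv² ⇒ v = x√(k/m) = (0.113)√(1604/0.4) = 7.156 m/s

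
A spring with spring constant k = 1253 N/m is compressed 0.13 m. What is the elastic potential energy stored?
PE = ½kx² = ½(1253)(0.13)² = 10.59 J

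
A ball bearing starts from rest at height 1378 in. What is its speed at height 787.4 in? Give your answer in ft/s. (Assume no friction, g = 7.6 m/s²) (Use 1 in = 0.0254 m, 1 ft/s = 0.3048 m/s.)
Convert to SI: h₁−h₂ = 15.0012 m
mgh₁ = mgh₂ + ½mv² ⇒ v = √(2g(h₁−h₂)) = √(2·7.6·15.0012) = 15.1003 m/s = 49.54 ft/s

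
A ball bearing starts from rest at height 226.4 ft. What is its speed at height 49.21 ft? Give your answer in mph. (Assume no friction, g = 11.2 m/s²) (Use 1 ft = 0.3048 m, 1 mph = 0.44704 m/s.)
Convert to SI: h₁−h₂ = 54.0075 m
mgh₁ = mgh₂ + ½mv² ⇒ v = √(2g(h₁−h₂)) = √(2·11.2·54.0075) = 34.7817 m/s = 77.8 mph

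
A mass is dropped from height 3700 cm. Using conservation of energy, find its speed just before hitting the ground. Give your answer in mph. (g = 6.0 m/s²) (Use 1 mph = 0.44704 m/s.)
Convert to SI: h = 37.0 m
mgh = ½mv² ⇒ v = √(2gh) = √(2·6.0·37.0) = 21.0713 m/s = 47.14 mph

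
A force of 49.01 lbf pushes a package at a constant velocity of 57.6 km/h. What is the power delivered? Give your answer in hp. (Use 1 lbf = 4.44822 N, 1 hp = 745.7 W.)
Convert to SI: F = 218.007 N, v = 16.0 m/s
P = Fv = (218.007)(16.0) = 3488.12 W = 4.678 hp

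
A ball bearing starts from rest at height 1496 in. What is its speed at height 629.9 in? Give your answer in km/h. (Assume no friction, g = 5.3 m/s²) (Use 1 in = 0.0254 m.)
Convert to SI: h₁−h₂ = 21.9989 m
mgh₁ = mgh₂ + ½mv² ⇒ v = √(2g(h₁−h₂)) = √(2·5.3·21.9989) = 15.2705 m/s = 54.97 km/h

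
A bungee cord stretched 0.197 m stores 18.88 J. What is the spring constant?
k = 2·PE/x² = 2·18.88/(0.197)² = 973.0 N/m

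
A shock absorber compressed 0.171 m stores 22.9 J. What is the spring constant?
k = 2·PE/x² = 2·22.9/(0.171)² = 1566 N/m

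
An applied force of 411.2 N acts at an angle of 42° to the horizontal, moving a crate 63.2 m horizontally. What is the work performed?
W = F·d·cosθ = (411.2)(63.2)cos(42°) = 19310 J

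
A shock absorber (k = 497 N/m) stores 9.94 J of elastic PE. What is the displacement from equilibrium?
x = √(2·PE/k) = √(2·9.94/497) = 0.2 m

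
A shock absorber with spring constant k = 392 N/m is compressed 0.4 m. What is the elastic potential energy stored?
PE = ½kx² = ½(392)(0.4)² = 31.36 J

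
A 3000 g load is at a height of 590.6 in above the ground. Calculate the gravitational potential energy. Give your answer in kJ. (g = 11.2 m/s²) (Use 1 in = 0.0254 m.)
Convert to SI: m = 3.0 kg, h = 15.0012 m
PE = mgh = (3.0)(11.2)(15.0012) = 504.042 J = 0.504 kJ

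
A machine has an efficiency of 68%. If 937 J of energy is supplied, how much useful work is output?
W_out = η·W_in = 0.68·937 = 637.16 J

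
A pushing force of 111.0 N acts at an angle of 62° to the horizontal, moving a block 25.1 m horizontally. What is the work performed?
W = F·d·cosθ = (111.0)(25.1)cos(62°) = 1308 J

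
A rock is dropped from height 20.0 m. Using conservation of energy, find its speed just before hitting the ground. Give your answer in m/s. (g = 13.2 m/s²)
mgh = ½mv² ⇒ v = √(2gh) = √(2·13.2·20.0) = 22.98 m/s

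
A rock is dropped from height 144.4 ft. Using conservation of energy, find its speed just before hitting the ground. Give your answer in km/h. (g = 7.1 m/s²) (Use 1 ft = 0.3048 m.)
Convert to SI: h = 44.0131 m
mgh = ½mv² ⇒ v = √(2gh) = √(2·7.1·44.0131) = 24.9997 m/s = 90.0 km/h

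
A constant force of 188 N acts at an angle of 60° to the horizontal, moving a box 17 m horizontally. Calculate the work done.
W = F·d·cosθ = (188)(17)cos(60°) = 1598 J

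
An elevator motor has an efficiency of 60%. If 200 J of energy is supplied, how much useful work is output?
W_out = η·W_in = 0.6·200 = 120.0 J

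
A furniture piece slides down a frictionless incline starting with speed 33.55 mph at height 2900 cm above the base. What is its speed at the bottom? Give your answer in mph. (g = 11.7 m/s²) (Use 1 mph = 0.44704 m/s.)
Convert to SI: v₀ = 14.9982 m/s, h = 29.0 m
½mv₀² + mgh = ½mv² ⇒ v = √(v₀² + 2gh) = √(14.9982² + 2·11.7·29.0) = 30.059 m/s = 67.24 mph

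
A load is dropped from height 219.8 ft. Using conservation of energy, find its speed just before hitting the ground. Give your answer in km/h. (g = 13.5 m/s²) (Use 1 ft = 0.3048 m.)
Convert to SI: h = 66.995 m
mgh = ½mv² ⇒ v = √(2gh) = √(2·13.5·66.995) = 42.5308 m/s = 153.1 km/h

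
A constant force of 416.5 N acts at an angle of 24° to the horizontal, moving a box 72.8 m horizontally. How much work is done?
W = F·d·cosθ = (416.5)(72.8)cos(24°) = 27700 J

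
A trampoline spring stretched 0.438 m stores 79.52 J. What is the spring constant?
k = 2·PE/x² = 2·79.52/(0.438)² = 829.0 N/m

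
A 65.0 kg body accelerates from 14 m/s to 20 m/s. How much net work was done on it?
W = ΔKE = ½m(v₂² − v₁²) = ½(65.0)(20² − 14²) = 6630.0 J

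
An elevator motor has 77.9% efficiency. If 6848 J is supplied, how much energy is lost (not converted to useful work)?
W_lost = W_in(1 − η) = 6848·(1 − 0.779) = 1513 J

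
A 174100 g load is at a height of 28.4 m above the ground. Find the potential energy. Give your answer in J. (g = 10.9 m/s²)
Convert to SI: m = 174.1 kg, h = 28.4 m
PE = mgh = (174.1)(10.9)(28.4) = 53890 J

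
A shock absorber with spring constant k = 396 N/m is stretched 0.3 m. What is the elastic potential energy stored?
PE = ½kx² = ½(396)(0.3)² = 17.82 J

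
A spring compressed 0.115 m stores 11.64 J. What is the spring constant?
k = 2·PE/x² = 2·11.64/(0.115)² = 1760 N/m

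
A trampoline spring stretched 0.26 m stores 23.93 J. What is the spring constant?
k = 2·PE/x² = 2·23.93/(0.26)² = 708.0 N/m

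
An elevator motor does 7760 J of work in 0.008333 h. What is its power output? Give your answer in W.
Convert to SI: W = 7760.0 J, t = 29.9988 s
P = W/t = 7760.0/29.9988 = 258.7 W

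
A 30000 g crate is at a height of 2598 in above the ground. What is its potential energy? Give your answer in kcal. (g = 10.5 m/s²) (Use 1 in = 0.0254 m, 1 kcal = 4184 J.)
Convert to SI: m = 30.0 kg, h = 65.9892 m
PE = mgh = (30.0)(10.5)(65.9892) = 20786.6 J = 4.968 kcal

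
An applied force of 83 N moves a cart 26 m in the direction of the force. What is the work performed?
W = F·d = (83)(26) = 2158 J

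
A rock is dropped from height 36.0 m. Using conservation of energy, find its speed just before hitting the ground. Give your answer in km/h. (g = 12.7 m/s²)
mgh = ½mv² ⇒ v = √(2gh) = √(2·12.7·36.0) = 30.239 m/s = 108.9 km/h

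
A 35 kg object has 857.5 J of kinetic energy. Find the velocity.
v = √(2·KE/m) = √(2·857.5/35) = 7.0 m/s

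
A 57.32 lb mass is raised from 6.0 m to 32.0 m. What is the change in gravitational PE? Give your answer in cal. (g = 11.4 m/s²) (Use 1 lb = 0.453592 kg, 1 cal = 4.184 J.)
Convert to SI: m = 25.9999 kg, Δh = 26.0 m
ΔPE = mgΔh = (25.9999)(11.4)(26.0) = 7706.37 J = 1842 cal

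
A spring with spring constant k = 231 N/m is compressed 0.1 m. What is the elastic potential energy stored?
PE = ½kx² = ½(231)(0.1)² = 1.155 J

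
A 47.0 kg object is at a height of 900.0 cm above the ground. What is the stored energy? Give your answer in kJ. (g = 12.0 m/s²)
Convert to SI: m = 47.0 kg, h = 9.0 m
PE = mgh = (47.0)(12.0)(9.0) = 5076.0 J = 5.076 kJ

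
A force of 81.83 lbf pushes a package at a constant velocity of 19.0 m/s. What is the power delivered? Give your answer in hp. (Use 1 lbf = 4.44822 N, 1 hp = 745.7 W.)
Convert to SI: F = 363.998 N, v = 19.0 m/s
P = Fv = (363.998)(19.0) = 6915.96 W = 9.274 hp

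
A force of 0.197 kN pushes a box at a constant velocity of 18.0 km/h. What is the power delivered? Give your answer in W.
Convert to SI: F = 197.0 N, v = 5.0 m/s
P = Fv = (197.0)(5.0) = 985.0 W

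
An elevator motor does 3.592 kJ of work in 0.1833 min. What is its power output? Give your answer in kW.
Convert to SI: W = 3592.0 J, t = 10.998 s
P = W/t = 3592.0/10.998 = 326.605 W = 0.3266 kW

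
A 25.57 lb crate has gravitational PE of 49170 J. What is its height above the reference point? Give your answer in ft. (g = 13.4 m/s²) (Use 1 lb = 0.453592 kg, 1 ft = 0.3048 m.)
Convert to SI: m = 11.5983 kg, PE = 49170.0 J
h = PE/(mg) = 49170.0/(11.5983·13.4) = 316.373 m = 1038 ft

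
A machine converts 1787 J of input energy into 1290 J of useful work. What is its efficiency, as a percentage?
η = W_out/W_in = 1290/1787 = 72.19%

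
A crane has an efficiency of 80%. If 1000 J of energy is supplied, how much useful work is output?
W_out = η·W_in = 0.8·1000 = 800.0 J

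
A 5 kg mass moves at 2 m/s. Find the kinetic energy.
KE = ½mv² = ½(5)(2)² = 10.0 J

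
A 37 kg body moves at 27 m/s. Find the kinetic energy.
KE = ½mv² = ½(37)(27)² = 13486.5 J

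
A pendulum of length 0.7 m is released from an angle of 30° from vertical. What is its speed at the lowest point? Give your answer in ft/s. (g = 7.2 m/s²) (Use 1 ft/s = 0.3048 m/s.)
h = L(1 − cosθ) = 0.7(1 − cos30°) = 0.0937822 m
v = √(2gh) = √(2·7.2·0.0937822) = 1.16209 m/s = 3.813 ft/s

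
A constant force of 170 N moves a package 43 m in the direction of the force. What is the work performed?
W = F·d = (170)(43) = 7310 J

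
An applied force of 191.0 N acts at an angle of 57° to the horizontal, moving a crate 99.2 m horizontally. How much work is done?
W = F·d·cosθ = (191.0)(99.2)cos(57°) = 10320 J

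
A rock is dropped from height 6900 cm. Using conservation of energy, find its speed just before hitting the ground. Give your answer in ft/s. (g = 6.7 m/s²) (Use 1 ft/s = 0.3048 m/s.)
Convert to SI: h = 69.0 m
mgh = ½mv² ⇒ v = √(2gh) = √(2·6.7·69.0) = 30.4072 m/s = 99.76 ft/s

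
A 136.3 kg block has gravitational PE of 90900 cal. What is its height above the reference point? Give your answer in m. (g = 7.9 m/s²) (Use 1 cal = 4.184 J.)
Convert to SI: m = 136.3 kg, PE = 380326 J
h = PE/(mg) = 380326/(136.3·7.9) = 353.2 m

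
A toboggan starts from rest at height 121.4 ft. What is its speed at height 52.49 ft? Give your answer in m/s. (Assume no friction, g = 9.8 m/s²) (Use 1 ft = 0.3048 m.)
Convert to SI: h₁−h₂ = 21.0038 m
mgh₁ = mgh₂ + ½mv² ⇒ v = √(2g(h₁−h₂)) = √(2·9.8·21.0038) = 20.29 m/s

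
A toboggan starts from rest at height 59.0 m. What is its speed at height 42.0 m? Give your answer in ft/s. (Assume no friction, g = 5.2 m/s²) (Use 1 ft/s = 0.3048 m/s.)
mgh₁ = mgh₂ + ½mv² ⇒ v = √(2g(h₁−h₂)) = √(2·5.2·17.0) = 13.2966 m/s = 43.62 ft/s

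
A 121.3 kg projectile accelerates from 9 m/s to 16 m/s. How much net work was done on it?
W = ΔKE = ½m(v₂² − v₁²) = ½(121.3)(16² − 9²) = 10613.75 J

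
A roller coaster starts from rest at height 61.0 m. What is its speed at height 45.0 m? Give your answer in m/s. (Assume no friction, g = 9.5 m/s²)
mgh₁ = mgh₂ + ½mv² ⇒ v = √(2g(h₁−h₂)) = √(2·9.5·16.0) = 17.44 m/s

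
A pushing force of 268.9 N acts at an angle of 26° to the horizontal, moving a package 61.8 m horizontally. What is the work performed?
W = F·d·cosθ = (268.9)(61.8)cos(26°) = 14940 J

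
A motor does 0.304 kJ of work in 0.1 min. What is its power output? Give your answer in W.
Convert to SI: W = 304.0 J, t = 6.0 s
P = W/t = 304.0/6.0 = 50.67 W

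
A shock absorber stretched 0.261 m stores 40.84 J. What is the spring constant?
k = 2·PE/x² = 2·40.84/(0.261)² = 1199 N/m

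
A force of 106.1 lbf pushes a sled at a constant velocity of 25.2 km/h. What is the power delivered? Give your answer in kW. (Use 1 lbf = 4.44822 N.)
Convert to SI: F = 471.956 N, v = 7.0 m/s
P = Fv = (471.956)(7.0) = 3303.69 W = 3.304 kW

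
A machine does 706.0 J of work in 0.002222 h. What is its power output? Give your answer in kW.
Convert to SI: W = 706.0 J, t = 7.9992 s
P = W/t = 706.0/7.9992 = 88.2588 W = 0.08826 kW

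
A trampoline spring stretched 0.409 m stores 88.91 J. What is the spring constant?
k = 2·PE/x² = 2·88.91/(0.409)² = 1063 N/m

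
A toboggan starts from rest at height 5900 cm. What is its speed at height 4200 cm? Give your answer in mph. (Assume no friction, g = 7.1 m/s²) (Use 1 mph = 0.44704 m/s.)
Convert to SI: h₁−h₂ = 17.0 m
mgh₁ = mgh₂ + ½mv² ⇒ v = √(2g(h₁−h₂)) = √(2·7.1·17.0) = 15.5371 m/s = 34.76 mph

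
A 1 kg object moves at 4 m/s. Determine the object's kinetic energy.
KE = ½mv² = ½(1)(4)² = 8.0 J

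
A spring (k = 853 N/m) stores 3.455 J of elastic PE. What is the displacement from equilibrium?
x = √(2·PE/k) = √(2·3.455/853) = 0.09 m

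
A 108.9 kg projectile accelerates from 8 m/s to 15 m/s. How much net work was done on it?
W = ΔKE = ½m(v₂² − v₁²) = ½(108.9)(15² − 8²) = 8766.45 J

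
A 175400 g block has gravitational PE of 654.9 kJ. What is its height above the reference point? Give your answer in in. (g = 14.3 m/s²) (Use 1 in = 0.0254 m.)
Convert to SI: m = 175.4 kg, PE = 654900 J
h = PE/(mg) = 654900/(175.4·14.3) = 261.101 m = 10280 in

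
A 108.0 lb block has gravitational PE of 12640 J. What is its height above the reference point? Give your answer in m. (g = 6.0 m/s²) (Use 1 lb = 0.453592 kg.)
Convert to SI: m = 48.9879 kg, PE = 12640.0 J
h = PE/(mg) = 12640.0/(48.9879·6.0) = 43.0 m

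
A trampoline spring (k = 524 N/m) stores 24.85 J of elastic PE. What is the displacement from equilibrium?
x = √(2·PE/k) = √(2·24.85/524) = 0.308 m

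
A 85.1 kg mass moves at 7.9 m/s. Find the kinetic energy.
KE = ½mv² = ½(85.1)(7.9)² = 2656 J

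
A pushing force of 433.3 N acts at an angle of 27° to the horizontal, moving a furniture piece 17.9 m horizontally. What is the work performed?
W = F·d·cosθ = (433.3)(17.9)cos(27°) = 6911 J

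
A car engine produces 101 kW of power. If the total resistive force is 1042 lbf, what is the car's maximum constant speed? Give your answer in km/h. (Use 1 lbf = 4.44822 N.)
Convert to SI: F = 4635.05 N
P = Fv ⇒ v = P/F = 101000 W/4635.05 N = 21.7905 m/s = 78.45 km/h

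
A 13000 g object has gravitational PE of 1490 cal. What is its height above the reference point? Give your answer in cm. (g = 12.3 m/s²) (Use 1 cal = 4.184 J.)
Convert to SI: m = 13.0 kg, PE = 6234.16 J
h = PE/(mg) = 6234.16/(13.0·12.3) = 38.9879 m = 3899 cm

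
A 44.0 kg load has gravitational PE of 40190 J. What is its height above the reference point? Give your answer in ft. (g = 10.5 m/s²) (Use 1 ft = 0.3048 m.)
h = PE/(mg) = 40190.0/(44.0·10.5) = 86.9913 m = 285.4 ft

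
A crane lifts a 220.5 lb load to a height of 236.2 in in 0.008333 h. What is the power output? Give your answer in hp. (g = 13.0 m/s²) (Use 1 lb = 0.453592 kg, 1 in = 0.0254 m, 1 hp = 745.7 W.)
Convert to SI: m = 100.017 kg, h = 5.99948 m, t = 29.9988 s
P = mgh/t = (100.017)(13.0)(5.99948)/29.9988 = 260.032 W = 0.3487 hp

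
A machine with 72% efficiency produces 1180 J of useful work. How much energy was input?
W_in = W_out/η = 1180/0.72 = 1639 J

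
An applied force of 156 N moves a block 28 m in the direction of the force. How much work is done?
W = F·d = (156)(28) = 4368 J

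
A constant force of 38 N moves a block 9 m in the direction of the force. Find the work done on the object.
W = F·d = (38)(9) = 342.0 J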